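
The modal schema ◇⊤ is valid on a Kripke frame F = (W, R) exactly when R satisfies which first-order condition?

seriality: ∀x ∃y Rxy

This is a form of the D axiom.
Its frame correspondent is seriality — ∀x ∃y Rxy.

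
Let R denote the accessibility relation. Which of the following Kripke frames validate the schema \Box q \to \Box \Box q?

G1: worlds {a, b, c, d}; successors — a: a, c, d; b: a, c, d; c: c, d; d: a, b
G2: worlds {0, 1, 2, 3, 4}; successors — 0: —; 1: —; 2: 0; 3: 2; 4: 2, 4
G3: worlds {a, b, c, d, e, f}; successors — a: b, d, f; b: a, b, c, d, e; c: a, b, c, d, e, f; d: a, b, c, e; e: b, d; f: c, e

none

Frame correspondent (Sahlqvist): \forall x \forall y \forall z (Rxy \wedge Ryz \to Rxz) — i.e. transitivity.
G1: fails — Rcd and Rdb but not Rcb.
G2: fails — R42 and R20 but not R40.
G3: fails — Rab and Rbc but not Rac.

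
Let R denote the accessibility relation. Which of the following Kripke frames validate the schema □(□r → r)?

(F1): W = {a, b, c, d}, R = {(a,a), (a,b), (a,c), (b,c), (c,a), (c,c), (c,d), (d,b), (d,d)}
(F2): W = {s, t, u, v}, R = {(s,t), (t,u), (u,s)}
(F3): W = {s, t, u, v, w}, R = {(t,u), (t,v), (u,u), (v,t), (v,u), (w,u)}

The schema corresponds to shift-reflexivity: ∀x ∀y (Rxy → Ryy).
(F1): fails — Rab but not Rbb.
(F2): fails — Rus but not Rss.
(F3): fails — Rtv but not Rvv.
Valid on no frame.

none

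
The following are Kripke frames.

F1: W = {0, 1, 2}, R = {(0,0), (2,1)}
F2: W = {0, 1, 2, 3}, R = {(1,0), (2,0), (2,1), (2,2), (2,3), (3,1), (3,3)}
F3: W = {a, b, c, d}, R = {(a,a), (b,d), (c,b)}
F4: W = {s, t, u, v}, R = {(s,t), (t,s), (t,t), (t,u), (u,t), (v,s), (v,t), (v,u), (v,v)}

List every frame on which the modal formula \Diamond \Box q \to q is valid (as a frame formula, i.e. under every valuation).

Frame correspondent (Sahlqvist): \forall x \forall y (Rxy \to Ryx) — i.e. symmetry.
F1: fails — R21 but not R12.
F2: fails — R10 but not R01.
F3: fails — Rcb but not Rbc.
F4: fails — Rvt but not Rtv.
Valid on no frame.

none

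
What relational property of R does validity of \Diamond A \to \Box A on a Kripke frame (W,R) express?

Partial functionality

Suppose ◇A→□A is valid. Take Rxy, Rxz and set V(A)={y}. Then ◇A at x, so □A at x, so A at z, i.e. z=y.
Conversely, on a frame with partial functionality the schema holds at every world under every valuation.
So the correspondent is partial functionality.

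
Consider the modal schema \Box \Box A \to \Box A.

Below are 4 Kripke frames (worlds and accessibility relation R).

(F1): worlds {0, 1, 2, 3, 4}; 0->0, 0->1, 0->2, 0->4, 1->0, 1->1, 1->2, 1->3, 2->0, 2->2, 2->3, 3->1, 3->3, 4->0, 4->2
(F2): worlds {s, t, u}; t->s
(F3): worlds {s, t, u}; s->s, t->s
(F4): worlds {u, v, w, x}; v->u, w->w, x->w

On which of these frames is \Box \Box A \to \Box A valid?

(F1), (F3)

This is the axiom for density; its first-order frame correspondent is \forall x \forall y (Rxy \to \exists z (Rxz \wedge Rzy)).
(F1): condition met.
(F2): fails — Rts but no z with Rtz and Rzs.
(F3): condition met.
(F4): fails — Rvu but no z with Rvz and Rzu.
Valid on: (F1), (F3).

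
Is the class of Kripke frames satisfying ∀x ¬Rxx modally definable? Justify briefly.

Not definable by any modal formula

Modal frame validity is preserved under surjective bounded morphisms.
The 3-cycle (worlds w0,w1,w2 with w0→w1→w2→w0) is irreflexive, and the map sending every world to a single reflexive point • is a surjective bounded morphism (forth: every edge maps to (•,•); back: every world has a successor). So any modal formula valid on the 3-cycle is also valid on the reflexive point, which is not irreflexive.
So the class is not modally definable.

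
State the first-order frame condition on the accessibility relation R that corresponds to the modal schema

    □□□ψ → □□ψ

∀x ∀z (xR²z → ∃w (xR³w ∧ z = w))

This is a Sahlqvist (Geach-type) schema ◇^0□^3ψ → □^2◇^0ψ.
Minimal-valuation argument: fix x; take any y with xR^0y and any z with xR^2z. Set V(ψ) to the set of worlds R-reachable from y in exactly 3 steps. Then □^3ψ holds at y, so the antecedent holds at x; validity forces ◇^0ψ at z, giving a w with zR^0w and yR^3w.
First-order correspondent: ∀x ∀z (xR²z → ∃w (xR³w ∧ z = w)).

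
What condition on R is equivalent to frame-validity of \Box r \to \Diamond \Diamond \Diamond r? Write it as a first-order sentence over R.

This is a Sahlqvist (Geach-type) schema ◇^0□^1r → □^0◇^3r.
Minimal-valuation argument: fix x; take any y with xR^0y and any z with xR^0z. Set V(r) to the set of worlds R-reachable from y in exactly 1 step. Then □^1r holds at y, so the antecedent holds at x; validity forces ◇^3r at z, giving a w with zR^3w and yR^1w.
First-order correspondent: \forall x \exists w (xRw \wedge x R^3 w).

\forall x \exists w (xRw \wedge x R^3 w)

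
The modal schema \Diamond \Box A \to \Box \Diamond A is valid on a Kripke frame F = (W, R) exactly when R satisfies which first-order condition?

Suppose ◇□A→□◇A is valid. Take Rxy, Rxz and set V(A)={w : Ryw}. Then □A at y so ◇□A at x, so □◇A at x, so ◇A at z, giving w with Rzw and Ryw.
The converse is a direct semantic check.
Frame condition: \forall x \forall y \forall z (Rxy \wedge Rxz \to \exists w (Ryw \wedge Rzw)).

convergence: \forall x \forall y \forall z (Rxy \wedge Rxz \to \exists w (Ryw \wedge Rzw))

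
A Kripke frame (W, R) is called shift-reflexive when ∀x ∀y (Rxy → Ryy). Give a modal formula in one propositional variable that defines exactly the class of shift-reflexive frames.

A defining formula is □(□r → r) (the T□ axiom).
Suppose □(□r→r) is valid. Take Rxy and set V(r)={w : Ryw}. Then at y, □r holds; since □(□r→r) at x, □r→r at y, so r at y, i.e. Ryy.

□(□r → r)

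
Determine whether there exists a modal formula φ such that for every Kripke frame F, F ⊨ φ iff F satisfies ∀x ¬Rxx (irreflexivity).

Not definable by any modal formula

Modal frame validity is preserved under surjective bounded morphisms.
The 5-cycle (worlds 0,1,2,3,4 with 0→1→2→3→4→0) is irreflexive, and the map sending every world to a single reflexive point • is a surjective bounded morphism (forth: every edge maps to (•,•); back: every world has a successor). So any modal formula valid on the 5-cycle is also valid on the reflexive point, which is not irreflexive.
So no modal formula (or set of formulas) defines exactly the irreflexive frames.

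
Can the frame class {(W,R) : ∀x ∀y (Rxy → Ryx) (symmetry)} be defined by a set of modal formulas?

Yes — defined by r → □◇r

This is a Sahlqvist condition; the B axiom r → □◇r defines it.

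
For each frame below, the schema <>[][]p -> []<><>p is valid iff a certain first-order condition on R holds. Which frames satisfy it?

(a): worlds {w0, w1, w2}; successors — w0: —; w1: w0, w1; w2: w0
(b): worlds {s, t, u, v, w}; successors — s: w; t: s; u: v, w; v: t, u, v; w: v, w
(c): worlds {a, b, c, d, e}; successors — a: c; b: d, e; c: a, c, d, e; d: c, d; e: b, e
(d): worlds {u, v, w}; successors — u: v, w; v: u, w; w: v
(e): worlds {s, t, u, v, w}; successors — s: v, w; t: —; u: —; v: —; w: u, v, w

(b), (c), (d)

The schema corresponds to a generalized confluence (Geach) condition: forall x forall y forall z ((xRy & xRz) -> exists w (y R^2 w & z R^2 w)).
(a): fails — w1Rw0, w1Rw0 but no w with w0R²w and w0R²w.
(b): holds.
(c): holds.
(d): holds.
(e): fails — sRv, sRv but no w* with vR²w* and vR²w*.
Valid on: (b), (c), (d).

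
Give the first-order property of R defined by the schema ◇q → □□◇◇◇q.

This is a Sahlqvist (Geach-type) schema ◇^1□^0q → □^2◇^3q.
Minimal-valuation argument: fix x; take any y with xR^1y and any z with xR^2z. Set V(q) to the set of worlds R-reachable from y in exactly 0 steps. Then □^0q holds at y, so the antecedent holds at x; validity forces ◇^3q at z, giving a w with zR^3w and yR^0w.
First-order correspondent: ∀x ∀y ∀z ((xRy ∧ xR²z) → ∃w (y = w ∧ zR³w)).

∀x ∀y ∀z ((xRy ∧ xR²z) → ∃w (y = w ∧ zR³w))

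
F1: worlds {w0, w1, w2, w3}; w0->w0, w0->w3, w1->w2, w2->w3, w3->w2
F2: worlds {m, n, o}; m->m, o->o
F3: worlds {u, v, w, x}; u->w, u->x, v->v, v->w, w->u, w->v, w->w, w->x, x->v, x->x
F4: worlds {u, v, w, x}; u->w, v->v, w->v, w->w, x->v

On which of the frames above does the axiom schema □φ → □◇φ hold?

F2, F3, F4

Frame correspondent (Sahlqvist): ∀x ∀z (xRz → ∃w (xRw ∧ zRw)) — i.e. a generalized confluence (Geach) condition.
F1: fails — w0Rw3 but no w with w0Rw and w3Rw.
F2: holds.
F3: holds.
F4: holds.
Valid on: F2, F3, F4.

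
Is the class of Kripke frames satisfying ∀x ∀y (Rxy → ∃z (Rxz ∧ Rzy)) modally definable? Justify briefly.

The condition is density. A defining modal formula is □□r → □r.
Suppose □□r→□r is valid. Take Rxy and set V(r)={w : xR²w}. Then □□r at x, so □r at x, so r at y, i.e. ∃z(Rxz∧Rzy).

Definable; □□r → □r defines it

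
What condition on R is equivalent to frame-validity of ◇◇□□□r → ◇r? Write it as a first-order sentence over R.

This is a Sahlqvist (Geach-type) schema ◇^2□^3r → □^0◇^1r.
Minimal-valuation argument: fix x; take any y with xR^2y and any z with xR^0z. Set V(r) to the set of worlds R-reachable from y in exactly 3 steps. Then □^3r holds at y, so the antecedent holds at x; validity forces ◇^1r at z, giving a w with zR^1w and yR^3w.
First-order correspondent: ∀x ∀y (xR²y → ∃w (yR³w ∧ xRw)).

∀x ∀y (xR²y → ∃w (yR³w ∧ xRw))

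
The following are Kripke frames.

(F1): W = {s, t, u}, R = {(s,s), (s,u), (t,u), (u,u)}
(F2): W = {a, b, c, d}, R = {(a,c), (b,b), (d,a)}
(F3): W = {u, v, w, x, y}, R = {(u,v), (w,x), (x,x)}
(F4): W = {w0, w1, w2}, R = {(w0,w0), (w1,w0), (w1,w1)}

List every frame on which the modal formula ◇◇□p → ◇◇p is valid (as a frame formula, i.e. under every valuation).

Frame correspondent (Sahlqvist): ∀x ∀y (xR²y → ∃w (yRw ∧ xR²w)) — i.e. a generalized confluence (Geach) condition.
(F1): ✓.
(F2): fails — dR²c but no w with cRw and dR²w.
(F3): ✓.
(F4): ✓.
Valid on: (F1), (F3), (F4).

(F1), (F3), (F4)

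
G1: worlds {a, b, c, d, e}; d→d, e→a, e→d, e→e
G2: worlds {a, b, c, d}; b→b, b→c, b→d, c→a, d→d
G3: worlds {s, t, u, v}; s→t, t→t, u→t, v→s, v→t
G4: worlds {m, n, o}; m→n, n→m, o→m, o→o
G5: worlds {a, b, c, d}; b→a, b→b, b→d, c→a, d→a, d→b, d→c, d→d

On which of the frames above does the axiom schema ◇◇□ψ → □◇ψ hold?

G3

This is the axiom for a generalized confluence (Geach) condition; its first-order frame correspondent is ∀x ∀y ∀z ((xR²y ∧ xRz) → ∃w (yRw ∧ zRw)).
G1: fails — eR²a, eRa but no w with aRw and aRw.
G2: fails — bR²a, bRb but no w with aRw and bRw.
G3: holds.
G4: fails — mR²m, mRn but no w with mRw and nRw.
G5: fails — bR²a, bRa but no w with aRw and aRw.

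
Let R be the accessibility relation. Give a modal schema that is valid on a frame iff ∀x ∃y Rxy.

□q → ◇q

The condition is seriality. The D schema □q → ◇q defines it.
Suppose □q→◇q is valid. At any x set V(q)=W. Then □q at x, so ◇q at x, so x has a successor.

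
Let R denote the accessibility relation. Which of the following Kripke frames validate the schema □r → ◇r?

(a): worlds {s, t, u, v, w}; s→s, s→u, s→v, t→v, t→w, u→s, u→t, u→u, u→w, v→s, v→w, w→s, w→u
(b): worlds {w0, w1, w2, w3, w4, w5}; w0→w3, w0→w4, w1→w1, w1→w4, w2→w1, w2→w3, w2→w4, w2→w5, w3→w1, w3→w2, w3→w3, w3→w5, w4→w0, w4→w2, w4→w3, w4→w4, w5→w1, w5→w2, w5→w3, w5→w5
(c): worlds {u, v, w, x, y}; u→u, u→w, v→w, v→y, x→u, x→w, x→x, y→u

Frame correspondent (Sahlqvist): ∀x ∃y Rxy — i.e. seriality.
(a): condition met.
(b): condition met.
(c): fails — world w has no successor.
Valid on: (a), (b).

(a), (b)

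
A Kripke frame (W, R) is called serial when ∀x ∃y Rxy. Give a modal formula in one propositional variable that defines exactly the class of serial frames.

A defining formula is □r → ◇r (the D axiom).
Suppose □r→◇r is valid. At any x set V(r)=W. Then □r at x, so ◇r at x, so x has a successor.

□r → ◇r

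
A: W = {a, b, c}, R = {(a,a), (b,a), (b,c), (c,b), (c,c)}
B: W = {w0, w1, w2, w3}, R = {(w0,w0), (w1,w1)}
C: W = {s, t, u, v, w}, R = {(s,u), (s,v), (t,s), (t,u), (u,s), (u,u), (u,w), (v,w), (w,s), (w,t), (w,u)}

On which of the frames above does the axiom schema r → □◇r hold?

The schema corresponds to symmetry: ∀x ∀y (Rxy → Ryx).
A: fails — Rba but not Rab.
B: satisfies the condition.
C: fails — Rwt but not Rtw.

B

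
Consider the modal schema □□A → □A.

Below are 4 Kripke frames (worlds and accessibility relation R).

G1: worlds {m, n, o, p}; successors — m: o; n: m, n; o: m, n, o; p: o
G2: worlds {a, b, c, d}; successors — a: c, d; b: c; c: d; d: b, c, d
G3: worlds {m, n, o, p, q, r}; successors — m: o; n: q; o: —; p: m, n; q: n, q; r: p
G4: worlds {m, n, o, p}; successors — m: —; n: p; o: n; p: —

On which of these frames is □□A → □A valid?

Frame correspondent (Sahlqvist): ∀x ∀y (Rxy → ∃z (Rxz ∧ Rzy)) — i.e. density.
G1: ✓.
G2: fails — Rbc but no z with Rbz and Rzc.
G3: fails — Rpm but no z with Rpz and Rzm.
G4: fails — Ron but no z with Roz and Rzn.

G1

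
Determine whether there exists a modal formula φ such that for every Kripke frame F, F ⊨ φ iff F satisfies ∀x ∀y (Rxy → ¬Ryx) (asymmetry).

Not modally definable

Any modally definable frame class is closed under surjective bounded morphisms.
The 3-cycle (worlds 0,1,2 with 0→1→2→0) is asymmetric. Mapping every world to a single reflexive point • is a surjective bounded morphism, and the reflexive point is not asymmetric (R•• but asymmetry requires ¬R••).
Hence asymmetry is not modally definable.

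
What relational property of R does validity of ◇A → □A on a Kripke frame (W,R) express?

Partial functionality

Suppose ◇A→□A is valid. Take Rxy, Rxz and set V(A)={y}. Then ◇A at x, so □A at x, so A at z, i.e. z=y.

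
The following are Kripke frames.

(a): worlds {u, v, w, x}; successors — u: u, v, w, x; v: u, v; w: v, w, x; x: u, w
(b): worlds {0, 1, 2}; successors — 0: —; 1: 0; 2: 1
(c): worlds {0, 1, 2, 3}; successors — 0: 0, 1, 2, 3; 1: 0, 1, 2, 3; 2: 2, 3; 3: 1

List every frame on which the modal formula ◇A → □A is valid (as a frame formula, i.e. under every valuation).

(b)

Frame correspondent (Sahlqvist): ∀x ∀y ∀z (Rxy ∧ Rxz → y = z) — i.e. partial functionality.
(a): fails — u sees both u and v.
(b): satisfies the condition.
(c): fails — 0 sees both 0 and 1.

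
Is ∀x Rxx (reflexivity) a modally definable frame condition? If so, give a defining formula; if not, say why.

This is a Sahlqvist condition; the T axiom □r → r defines it.
Suppose □r→r is valid. At any x set V(r)={w : Rxw}. Then □r holds at x, so r holds at x, i.e. Rxx.

Definable; □r → r defines it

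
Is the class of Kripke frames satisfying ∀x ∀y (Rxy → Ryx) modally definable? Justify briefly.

This is a Sahlqvist condition; the B axiom r → □◇r defines it.
Suppose r→□◇r is valid. Take Rxy and set V(r)={x}. Then r at x, so □◇r at x, so ◇r at y, so some z with Ryz has r; z=x, i.e. Ryx.

Definable; r → □◇r defines it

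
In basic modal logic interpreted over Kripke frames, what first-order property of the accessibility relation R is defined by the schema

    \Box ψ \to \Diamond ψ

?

Seriality

Suppose □ψ→◇ψ is valid. At any x set V(ψ)=W. Then □ψ at x, so ◇ψ at x, so x has a successor.
The converse is a direct semantic check.
Frame condition: \forall x \exists y Rxy.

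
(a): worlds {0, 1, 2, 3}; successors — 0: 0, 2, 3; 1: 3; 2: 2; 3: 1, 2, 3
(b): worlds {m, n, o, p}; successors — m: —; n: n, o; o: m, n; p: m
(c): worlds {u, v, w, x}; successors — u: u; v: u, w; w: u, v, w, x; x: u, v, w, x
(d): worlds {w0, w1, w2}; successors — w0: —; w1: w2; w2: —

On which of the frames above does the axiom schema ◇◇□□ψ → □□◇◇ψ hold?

(a), (c), (d)

Frame correspondent (Sahlqvist): ∀x ∀y ∀z ((xR²y ∧ xR²z) → ∃w (yR²w ∧ zR²w)) — i.e. a generalized confluence (Geach) condition.
(a): ✓.
(b): fails — nR²m, nR²m but no w with mR²w and mR²w.
(c): ✓.
(d): ✓.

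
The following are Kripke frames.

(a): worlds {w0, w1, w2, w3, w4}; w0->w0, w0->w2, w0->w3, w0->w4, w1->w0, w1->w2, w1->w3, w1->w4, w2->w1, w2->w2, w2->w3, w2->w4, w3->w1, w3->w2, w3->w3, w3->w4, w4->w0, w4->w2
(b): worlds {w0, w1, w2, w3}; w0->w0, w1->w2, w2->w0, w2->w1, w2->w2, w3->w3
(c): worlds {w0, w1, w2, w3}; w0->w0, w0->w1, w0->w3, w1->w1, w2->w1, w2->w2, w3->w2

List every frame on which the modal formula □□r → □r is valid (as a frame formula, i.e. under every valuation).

(a), (b), (c)

Frame correspondent (Sahlqvist): ∀x ∀y (Rxy → ∃z (Rxz ∧ Rzy)) — i.e. density.
(a): condition met.
(b): condition met.
(c): condition met.
Valid on: (a), (b), (c).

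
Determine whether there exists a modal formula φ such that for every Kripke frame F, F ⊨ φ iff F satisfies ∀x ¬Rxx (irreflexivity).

If a class were modally definable it would be closed under surjective bounded morphisms (Goldblatt–Thomason).
The 5-cycle (worlds w0,w1,w2,w3,w4 with w0→w1→w2→w3→w4→w0) is irreflexive, and the map sending every world to a single reflexive point • is a surjective bounded morphism (forth: every edge maps to (•,•); back: every world has a successor). So any modal formula valid on the 5-cycle is also valid on the reflexive point, which is not irreflexive.
So no modal formula (or set of formulas) defines exactly the irreflexive frames.

No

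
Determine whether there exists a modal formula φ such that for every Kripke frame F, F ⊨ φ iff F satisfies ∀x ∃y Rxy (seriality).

Definable; □q → ◇q defines it

Yes: it is seriality, defined by the D schema □q → ◇q.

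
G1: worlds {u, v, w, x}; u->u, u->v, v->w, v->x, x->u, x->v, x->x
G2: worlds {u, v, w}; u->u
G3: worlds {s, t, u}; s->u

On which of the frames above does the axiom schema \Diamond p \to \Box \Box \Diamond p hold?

G2, G3

Frame correspondent (Sahlqvist): \forall x \forall y \forall z ((xRy \wedge x R^2 z) \to \exists w (y = w \wedge zRw)) — i.e. a generalized confluence (Geach) condition.
G1: fails — uRu, uR²v but no t with u=t and vRt.
G2: holds.
G3: holds.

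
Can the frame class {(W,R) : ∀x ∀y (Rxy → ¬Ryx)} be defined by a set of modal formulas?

No — not modally definable

Any modally definable frame class is closed under surjective bounded morphisms.
The 4-cycle (worlds 0,1,2,3 with 0→1→2→3→0) is asymmetric. Mapping every world to a single reflexive point • is a surjective bounded morphism, and the reflexive point is not asymmetric (R•• but asymmetry requires ¬R••).
So the class is not modally definable.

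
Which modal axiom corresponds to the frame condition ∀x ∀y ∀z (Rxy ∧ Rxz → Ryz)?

◇q → □◇q

This is the Euclidean property; the standard corresponding axiom is 5: ◇q → □◇q.
Suppose ◇q→□◇q is valid. Take Rxy, Rxz and set V(q)={y}. Then ◇q at x, so □◇q at x, so ◇q at z, so some w with Rzw has q; w=y, i.e. Rzy. By symmetry of the argument, Ryz.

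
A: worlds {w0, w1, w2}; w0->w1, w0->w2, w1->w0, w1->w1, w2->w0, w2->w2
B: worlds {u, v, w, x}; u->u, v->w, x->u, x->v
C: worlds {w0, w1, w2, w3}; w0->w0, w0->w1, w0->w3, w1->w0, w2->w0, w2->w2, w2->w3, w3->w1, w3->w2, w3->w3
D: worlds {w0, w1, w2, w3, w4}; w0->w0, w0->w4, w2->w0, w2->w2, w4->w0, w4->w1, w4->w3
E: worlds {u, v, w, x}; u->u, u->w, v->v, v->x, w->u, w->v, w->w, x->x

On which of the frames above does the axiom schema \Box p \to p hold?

E

This is the axiom for reflexivity; its first-order frame correspondent is \forall x Rxx.
A: fails — world w0 does not see itself.
B: fails — world v does not see itself.
C: fails — world w1 does not see itself.
D: fails — world w1 does not see itself.
E: satisfies the condition.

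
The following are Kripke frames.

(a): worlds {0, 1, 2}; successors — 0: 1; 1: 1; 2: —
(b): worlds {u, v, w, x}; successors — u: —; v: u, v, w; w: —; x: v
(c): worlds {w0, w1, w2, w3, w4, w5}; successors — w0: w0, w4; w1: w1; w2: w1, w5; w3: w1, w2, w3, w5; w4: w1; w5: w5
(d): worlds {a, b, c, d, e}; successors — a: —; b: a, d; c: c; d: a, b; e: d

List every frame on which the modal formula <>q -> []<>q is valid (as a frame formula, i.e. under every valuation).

Frame correspondent (Sahlqvist): forall x forall y forall z (Rxy & Rxz -> Ryz) — i.e. the Euclidean property.
(a): condition met.
(b): fails — Rvu and Rvu but not Ruu.
(c): fails — Rw0w4 and Rw0w4 but not Rw4w4.
(d): fails — Rba and Rba but not Raa.

(a)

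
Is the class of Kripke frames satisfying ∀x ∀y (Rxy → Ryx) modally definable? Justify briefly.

Definable; p → □◇p defines it

Yes: it is symmetry, defined by the B schema p → □◇p.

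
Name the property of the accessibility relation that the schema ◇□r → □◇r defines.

Suppose ◇□r→□◇r is valid. Take Rxy, Rxz and set V(r)={w : Ryw}. Then □r at y so ◇□r at x, so □◇r at x, so ◇r at z, giving w with Rzw and Ryw.

convergence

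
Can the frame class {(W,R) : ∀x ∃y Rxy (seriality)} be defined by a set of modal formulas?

This is a Sahlqvist condition; the D axiom □p → ◇p defines it.
Suppose □p→◇p is valid. At any x set V(p)=W. Then □p at x, so ◇p at x, so x has a successor.

Yes, by □p → ◇p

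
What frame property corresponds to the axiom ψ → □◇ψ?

Suppose ψ→□◇ψ is valid. Take Rxy and set V(ψ)={x}. Then ψ at x, so □◇ψ at x, so ◇ψ at y, so some z with Ryz has ψ; z=x, i.e. Ryx.

symmetry: ∀x ∀y (Rxy → Ryx)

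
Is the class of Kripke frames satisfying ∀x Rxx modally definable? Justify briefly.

Yes — defined by □p → p

Yes: it is reflexivity, defined by the T schema □p → p.
Suppose □p→p is valid. At any x set V(p)={w : Rxw}. Then □p holds at x, so p holds at x, i.e. Rxx.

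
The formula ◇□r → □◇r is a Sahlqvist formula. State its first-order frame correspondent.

convergence: ∀x ∀y ∀z (Rxy ∧ Rxz → ∃w (Ryw ∧ Rzw))

Suppose ◇□r→□◇r is valid. Take Rxy, Rxz and set V(r)={w : Ryw}. Then □r at y so ◇□r at x, so □◇r at x, so ◇r at z, giving w with Rzw and Ryw.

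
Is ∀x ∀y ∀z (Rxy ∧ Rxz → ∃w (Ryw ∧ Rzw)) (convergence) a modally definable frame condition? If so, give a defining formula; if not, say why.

Definable; ◇□q → □◇q defines it

Yes: it is convergence, defined by the .2 schema ◇□q → □◇q.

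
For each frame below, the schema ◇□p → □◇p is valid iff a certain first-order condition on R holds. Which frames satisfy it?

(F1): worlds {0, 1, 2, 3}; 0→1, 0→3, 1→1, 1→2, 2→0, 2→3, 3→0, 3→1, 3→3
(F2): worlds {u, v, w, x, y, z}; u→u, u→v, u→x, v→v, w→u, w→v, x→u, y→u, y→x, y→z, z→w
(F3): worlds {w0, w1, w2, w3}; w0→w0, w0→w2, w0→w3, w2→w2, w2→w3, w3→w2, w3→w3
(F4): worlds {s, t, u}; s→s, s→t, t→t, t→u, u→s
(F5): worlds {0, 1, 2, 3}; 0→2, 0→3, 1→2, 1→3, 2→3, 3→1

(F3)

Frame correspondent (Sahlqvist): ∀x ∀y ∀z (Rxy ∧ Rxz → ∃w (Ryw ∧ Rzw)) — i.e. convergence.
(F1): fails — R12 and R11 but 2 and 1 have no common successor.
(F2): fails — Ruv and Rux but v and x have no common successor.
(F3): ✓.
(F4): fails — Rtt and Rtu but t and u have no common successor.
(F5): fails — R02 and R03 but 2 and 3 have no common successor.
Valid on: (F3).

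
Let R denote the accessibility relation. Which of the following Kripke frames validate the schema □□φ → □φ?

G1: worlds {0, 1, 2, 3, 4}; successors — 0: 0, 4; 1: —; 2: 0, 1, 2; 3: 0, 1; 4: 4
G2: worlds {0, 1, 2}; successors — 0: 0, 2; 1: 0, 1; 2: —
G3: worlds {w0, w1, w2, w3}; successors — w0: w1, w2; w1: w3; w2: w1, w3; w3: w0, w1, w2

G2

This is the axiom for density; its first-order frame correspondent is ∀x ∀y (Rxy → ∃z (Rxz ∧ Rzy)).
G1: fails — R31 but no z with R3z and Rz1.
G2: ✓.
G3: fails — Rw1w3 but no z with Rw1z and Rzw3.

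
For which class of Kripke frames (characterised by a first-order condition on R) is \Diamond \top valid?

seriality

◇⊤ holds at w iff w has a successor, so frame-validity of ◇⊤ is exactly seriality. Equivalently via □p → ◇p:
Suppose □p→◇p is valid. At any x set V(p)=W. Then □p at x, so ◇p at x, so x has a successor.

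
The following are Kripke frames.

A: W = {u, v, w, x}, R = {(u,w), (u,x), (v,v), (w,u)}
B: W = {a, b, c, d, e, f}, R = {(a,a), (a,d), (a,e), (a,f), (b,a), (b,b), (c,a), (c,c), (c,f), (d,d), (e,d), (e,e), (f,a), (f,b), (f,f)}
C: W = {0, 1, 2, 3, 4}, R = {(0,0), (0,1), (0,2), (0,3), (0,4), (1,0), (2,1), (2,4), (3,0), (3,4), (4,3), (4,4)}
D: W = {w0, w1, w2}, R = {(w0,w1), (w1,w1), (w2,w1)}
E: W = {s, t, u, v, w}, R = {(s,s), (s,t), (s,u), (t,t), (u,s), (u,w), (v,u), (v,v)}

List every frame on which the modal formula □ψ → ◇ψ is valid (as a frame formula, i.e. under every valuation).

Frame correspondent (Sahlqvist): ∀x ∃y Rxy — i.e. seriality.
A: fails — world x has no successor.
B: holds.
C: holds.
D: holds.
E: fails — world w has no successor.
Valid on: B, C, D.

B, C, D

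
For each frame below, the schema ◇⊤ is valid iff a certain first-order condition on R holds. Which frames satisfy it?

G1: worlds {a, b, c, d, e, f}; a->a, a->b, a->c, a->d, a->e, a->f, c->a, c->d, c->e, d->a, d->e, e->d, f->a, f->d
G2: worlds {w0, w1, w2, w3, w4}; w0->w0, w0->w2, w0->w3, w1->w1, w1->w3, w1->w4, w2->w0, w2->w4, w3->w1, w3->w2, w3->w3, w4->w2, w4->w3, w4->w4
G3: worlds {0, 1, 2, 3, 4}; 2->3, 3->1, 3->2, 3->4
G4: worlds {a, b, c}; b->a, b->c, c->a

Frame correspondent (Sahlqvist): ∀x ∃y Rxy — i.e. seriality.
G1: fails — world b has no successor.
G2: condition met.
G3: fails — world 0 has no successor.
G4: fails — world a has no successor.

G2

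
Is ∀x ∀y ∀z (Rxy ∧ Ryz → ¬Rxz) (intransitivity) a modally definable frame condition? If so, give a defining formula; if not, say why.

If a class were modally definable it would be closed under surjective bounded morphisms (Goldblatt–Thomason).
The 3-cycle (worlds 0,1,2 with 0→1→2→0) is intransitive. Mapping every world to a single reflexive point • is a surjective bounded morphism; the reflexive point is not intransitive (R••∧R•• but R••).
So no modal formula (or set of formulas) defines exactly the intransitive frames.

Not modally definable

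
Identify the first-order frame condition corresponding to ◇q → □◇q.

Suppose ◇q→□◇q is valid. Take Rxy, Rxz and set V(q)={y}. Then ◇q at x, so □◇q at x, so ◇q at z, so some w with Rzw has q; w=y, i.e. Rzy. By symmetry of the argument, Ryz.
Conversely, on a frame with the Euclidean property the schema holds at every world under every valuation.
Frame condition: ∀x ∀y ∀z (Rxy ∧ Rxz → Ryz).

the Euclidean property: ∀x ∀y ∀z (Rxy ∧ Rxz → Ryz)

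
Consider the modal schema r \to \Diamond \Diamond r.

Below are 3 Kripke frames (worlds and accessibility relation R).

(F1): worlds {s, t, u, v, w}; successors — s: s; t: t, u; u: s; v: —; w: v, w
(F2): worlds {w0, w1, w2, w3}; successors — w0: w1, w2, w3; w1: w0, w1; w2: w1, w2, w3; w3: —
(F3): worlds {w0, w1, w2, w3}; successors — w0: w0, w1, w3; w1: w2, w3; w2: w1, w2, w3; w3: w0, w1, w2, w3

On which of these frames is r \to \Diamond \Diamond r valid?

(F3)

Frame correspondent (Sahlqvist): \forall x \exists w (x = w \wedge x R^2 w) — i.e. a generalized confluence (Geach) condition.
(F1): fails — at u but no w* with u=w* and uR²w*.
(F2): fails — at w3 but no w with w3=w and w3R²w.
(F3): condition met.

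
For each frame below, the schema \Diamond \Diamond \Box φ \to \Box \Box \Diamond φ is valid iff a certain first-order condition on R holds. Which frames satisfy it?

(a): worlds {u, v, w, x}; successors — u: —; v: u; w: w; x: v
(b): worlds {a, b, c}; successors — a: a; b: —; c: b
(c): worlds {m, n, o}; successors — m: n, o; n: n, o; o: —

This is the axiom for a generalized confluence (Geach) condition; its first-order frame correspondent is \forall x \forall y \forall z ((x R^2 y \wedge x R^2 z) \to \exists w (yRw \wedge zRw)).
(a): fails — xR²u, xR²u but no t with uRt and uRt.
(b): condition met.
(c): fails — mR²n, mR²o but no w with nRw and oRw.
Valid on: (b).

(b)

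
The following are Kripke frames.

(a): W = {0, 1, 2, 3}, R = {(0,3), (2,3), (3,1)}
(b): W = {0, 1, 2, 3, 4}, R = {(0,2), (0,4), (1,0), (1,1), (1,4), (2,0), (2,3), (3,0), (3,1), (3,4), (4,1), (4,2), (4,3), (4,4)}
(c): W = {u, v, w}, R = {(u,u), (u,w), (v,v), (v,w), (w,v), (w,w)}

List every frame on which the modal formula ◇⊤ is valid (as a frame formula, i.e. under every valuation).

This is the axiom for seriality; its first-order frame correspondent is ∀x ∃y Rxy.
(a): fails — world 1 has no successor.
(b): holds.
(c): holds.
Valid on: (b), (c).

(b), (c)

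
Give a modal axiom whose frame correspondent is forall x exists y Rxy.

□r → ◇r

The condition is seriality. The D schema □r → ◇r defines it.
Suppose □r→◇r is valid. At any x set V(r)=W. Then □r at x, so ◇r at x, so x has a successor.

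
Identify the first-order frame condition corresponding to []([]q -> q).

shift-reflexivity

This is the T□ axiom.
It corresponds to shift-reflexivity: forall x forall y (Rxy -> Ryy).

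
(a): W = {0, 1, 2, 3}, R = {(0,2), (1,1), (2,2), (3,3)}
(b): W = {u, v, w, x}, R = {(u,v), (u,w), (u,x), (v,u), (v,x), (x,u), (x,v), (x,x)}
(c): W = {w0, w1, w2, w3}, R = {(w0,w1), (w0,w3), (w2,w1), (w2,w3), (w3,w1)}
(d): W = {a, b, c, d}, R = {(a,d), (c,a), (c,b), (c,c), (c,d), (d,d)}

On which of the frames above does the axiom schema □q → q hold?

The schema corresponds to reflexivity: ∀x Rxx.
(a): fails — world 0 does not see itself.
(b): fails — world u does not see itself.
(c): fails — world w0 does not see itself.
(d): fails — world a does not see itself.
Valid on no frame.

none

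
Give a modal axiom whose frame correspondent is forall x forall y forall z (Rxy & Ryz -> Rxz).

A defining formula is □q → □□q (the 4 axiom).
Suppose □q→□□q is valid. Take Rxy, Ryz and set V(q)={w : Rxw}. Then □q at x, so □□q at x, so □q at y, so q at z, i.e. Rxz.

□q → □□q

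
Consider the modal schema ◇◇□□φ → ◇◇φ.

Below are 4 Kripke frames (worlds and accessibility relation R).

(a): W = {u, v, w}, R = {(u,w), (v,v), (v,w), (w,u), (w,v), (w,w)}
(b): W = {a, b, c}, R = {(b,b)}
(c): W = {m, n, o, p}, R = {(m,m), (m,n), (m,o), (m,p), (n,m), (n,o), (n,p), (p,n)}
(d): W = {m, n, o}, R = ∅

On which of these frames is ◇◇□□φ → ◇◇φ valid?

(a), (b), (d)

The schema corresponds to a generalized confluence (Geach) condition: ∀x ∀y (xR²y → ∃w (yR²w ∧ xR²w)).
(a): condition met.
(b): condition met.
(c): fails — mR²o but no w with oR²w and mR²w.
(d): condition met.
Valid on: (a), (b), (d).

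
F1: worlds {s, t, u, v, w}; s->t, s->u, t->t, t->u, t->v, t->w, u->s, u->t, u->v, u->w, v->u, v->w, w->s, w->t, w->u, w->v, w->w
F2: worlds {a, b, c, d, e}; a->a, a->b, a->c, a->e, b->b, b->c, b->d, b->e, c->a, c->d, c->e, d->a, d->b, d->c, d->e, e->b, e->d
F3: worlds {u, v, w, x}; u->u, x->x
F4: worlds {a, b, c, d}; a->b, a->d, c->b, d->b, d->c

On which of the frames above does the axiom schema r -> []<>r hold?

F3

Frame correspondent (Sahlqvist): forall x forall y (Rxy -> Ryx) — i.e. symmetry.
F1: fails — Rtv but not Rvt.
F2: fails — Rbc but not Rcb.
F3: holds.
F4: fails — Rdc but not Rcd.
Valid on: F3.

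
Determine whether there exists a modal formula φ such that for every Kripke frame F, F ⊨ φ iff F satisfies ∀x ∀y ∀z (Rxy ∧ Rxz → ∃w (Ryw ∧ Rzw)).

This is a Sahlqvist condition; the .2 axiom ◇□q → □◇q defines it.
Suppose ◇□q→□◇q is valid. Take Rxy, Rxz and set V(q)={w : Ryw}. Then □q at y so ◇□q at x, so □◇q at x, so ◇q at z, giving w with Rzw and Ryw.

Yes, by ◇□q → □◇q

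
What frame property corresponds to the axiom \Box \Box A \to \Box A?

Suppose □□A→□A is valid. Take Rxy and set V(A)={w : xR²w}. Then □□A at x, so □A at x, so A at y, i.e. ∃z(Rxz∧Rzy).
Conversely, on a frame with density the schema holds at every world under every valuation.
Frame condition: \forall x \forall y (Rxy \to \exists z (Rxz \wedge Rzy)).

density: \forall x \forall y (Rxy \to \exists z (Rxz \wedge Rzy))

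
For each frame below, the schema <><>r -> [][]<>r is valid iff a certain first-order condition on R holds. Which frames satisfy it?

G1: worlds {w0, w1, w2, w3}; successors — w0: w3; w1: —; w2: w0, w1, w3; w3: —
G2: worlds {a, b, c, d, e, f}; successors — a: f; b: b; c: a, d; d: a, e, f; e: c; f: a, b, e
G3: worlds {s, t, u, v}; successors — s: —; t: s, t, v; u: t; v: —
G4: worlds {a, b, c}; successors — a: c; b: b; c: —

Frame correspondent (Sahlqvist): forall x forall y forall z ((x R^2 y & x R^2 z) -> exists w (y = w & zRw)) — i.e. a generalized confluence (Geach) condition.
G1: fails — w2R²w3, w2R²w3 but no w with w3=w and w3Rw.
G2: fails — aR²a, aR²a but no w with a=w and aRw.
G3: fails — tR²s, tR²s but no w with s=w and sRw.
G4: ✓.

G4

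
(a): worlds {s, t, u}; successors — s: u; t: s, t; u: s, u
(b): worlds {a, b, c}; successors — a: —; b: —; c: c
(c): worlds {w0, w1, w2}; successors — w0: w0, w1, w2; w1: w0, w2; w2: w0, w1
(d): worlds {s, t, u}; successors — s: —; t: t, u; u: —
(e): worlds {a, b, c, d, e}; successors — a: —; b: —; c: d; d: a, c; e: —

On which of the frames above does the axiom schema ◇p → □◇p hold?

(b)

Frame correspondent (Sahlqvist): ∀x ∀y ∀z (Rxy ∧ Rxz → Ryz) — i.e. the Euclidean property.
(a): fails — Rts and Rts but not Rss.
(b): satisfies the condition.
(c): fails — Rw0w1 and Rw0w1 but not Rw1w1.
(d): fails — Rtu and Rtt but not Rut.
(e): fails — Rcd and Rcd but not Rdd.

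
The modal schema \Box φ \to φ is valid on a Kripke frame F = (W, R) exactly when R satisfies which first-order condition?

This is the T axiom.
Its frame correspondent is reflexivity — \forall x Rxx.

Reflexivity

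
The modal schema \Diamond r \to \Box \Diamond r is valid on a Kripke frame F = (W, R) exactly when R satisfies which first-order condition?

This schema is the 5 axiom.
Its frame correspondent is the Euclidean property — \forall x \forall y \forall z (Rxy \wedge Rxz \to Ryz).

the Euclidean property: \forall x \forall y \forall z (Rxy \wedge Rxz \to Ryz)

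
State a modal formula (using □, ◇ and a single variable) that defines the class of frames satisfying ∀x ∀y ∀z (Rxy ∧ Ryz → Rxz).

□p → □□p

This is transitivity; the standard corresponding axiom is 4: □p → □□p.
Suppose □p→□□p is valid. Take Rxy, Ryz and set V(p)={w : Rxw}. Then □p at x, so □□p at x, so □p at y, so p at z, i.e. Rxz.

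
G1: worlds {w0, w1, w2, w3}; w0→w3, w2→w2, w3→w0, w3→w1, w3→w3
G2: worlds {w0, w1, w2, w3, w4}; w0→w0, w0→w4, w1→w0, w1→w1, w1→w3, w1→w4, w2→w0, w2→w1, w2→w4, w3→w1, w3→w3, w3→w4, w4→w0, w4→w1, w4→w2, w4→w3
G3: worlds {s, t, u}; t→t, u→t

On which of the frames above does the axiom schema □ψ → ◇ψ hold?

G2

Frame correspondent (Sahlqvist): ∀x ∃y Rxy — i.e. seriality.
G1: fails — world w1 has no successor.
G2: ✓.
G3: fails — world s has no successor.
Valid on: G2.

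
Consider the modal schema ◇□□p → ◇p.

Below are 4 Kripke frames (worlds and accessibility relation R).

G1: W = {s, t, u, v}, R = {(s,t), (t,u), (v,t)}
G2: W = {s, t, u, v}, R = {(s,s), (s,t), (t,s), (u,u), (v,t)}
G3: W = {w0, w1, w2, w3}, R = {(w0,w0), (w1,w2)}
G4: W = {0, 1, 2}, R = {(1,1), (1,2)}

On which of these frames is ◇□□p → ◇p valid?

This is the axiom for a generalized confluence (Geach) condition; its first-order frame correspondent is ∀x ∀y (xRy → ∃w (yR²w ∧ xRw)).
G1: fails — sRt but no w with tR²w and sRw.
G2: condition met.
G3: fails — w1Rw2 but no w with w2R²w and w1Rw.
G4: fails — 1R2 but no w with 2R²w and 1Rw.

G2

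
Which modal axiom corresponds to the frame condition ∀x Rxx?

A defining formula is □q → q (the T axiom).
Suppose □q→q is valid. At any x set V(q)={w : Rxw}. Then □q holds at x, so q holds at x, i.e. Rxx.

□q → q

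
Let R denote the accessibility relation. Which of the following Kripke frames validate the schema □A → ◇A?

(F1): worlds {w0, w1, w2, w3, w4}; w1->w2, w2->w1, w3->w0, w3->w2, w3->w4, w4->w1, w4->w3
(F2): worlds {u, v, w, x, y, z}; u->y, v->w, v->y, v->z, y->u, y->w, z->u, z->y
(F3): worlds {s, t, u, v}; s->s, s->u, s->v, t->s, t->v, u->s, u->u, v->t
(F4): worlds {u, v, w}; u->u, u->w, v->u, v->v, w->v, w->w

Frame correspondent (Sahlqvist): ∀x ∃y Rxy — i.e. seriality.
(F1): fails — world w0 has no successor.
(F2): fails — world w has no successor.
(F3): satisfies the condition.
(F4): satisfies the condition.
Valid on: (F3), (F4).

(F3), (F4)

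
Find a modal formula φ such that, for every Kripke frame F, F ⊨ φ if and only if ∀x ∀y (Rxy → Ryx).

This is symmetry; the standard corresponding axiom is B: s → □◇s.
Suppose s→□◇s is valid. Take Rxy and set V(s)={x}. Then s at x, so □◇s at x, so ◇s at y, so some z with Ryz has s; z=x, i.e. Ryx.

s → □◇s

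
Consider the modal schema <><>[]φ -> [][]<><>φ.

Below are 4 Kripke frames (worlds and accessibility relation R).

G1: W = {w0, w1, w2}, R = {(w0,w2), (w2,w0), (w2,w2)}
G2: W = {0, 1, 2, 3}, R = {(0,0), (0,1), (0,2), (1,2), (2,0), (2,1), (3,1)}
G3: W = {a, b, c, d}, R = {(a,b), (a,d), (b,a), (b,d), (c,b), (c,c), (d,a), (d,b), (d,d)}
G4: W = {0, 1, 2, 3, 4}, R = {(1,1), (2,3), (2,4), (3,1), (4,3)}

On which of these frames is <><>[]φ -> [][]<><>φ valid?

The schema corresponds to a generalized confluence (Geach) condition: forall x forall y forall z ((x R^2 y & x R^2 z) -> exists w (yRw & z R^2 w)).
G1: satisfies the condition.
G2: fails — 0R²1, 0R²1 but no w with 1Rw and 1R²w.
G3: satisfies the condition.
G4: satisfies the condition.
Valid on: G1, G3, G4.

G1, G3, G4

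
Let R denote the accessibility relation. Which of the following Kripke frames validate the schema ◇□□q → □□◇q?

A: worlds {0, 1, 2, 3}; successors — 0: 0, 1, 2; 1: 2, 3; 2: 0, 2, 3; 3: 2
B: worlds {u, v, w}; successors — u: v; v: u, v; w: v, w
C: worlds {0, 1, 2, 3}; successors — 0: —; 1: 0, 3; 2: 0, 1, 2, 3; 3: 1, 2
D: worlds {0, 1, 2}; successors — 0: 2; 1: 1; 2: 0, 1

A, B, D

Frame correspondent (Sahlqvist): ∀x ∀y ∀z ((xRy ∧ xR²z) → ∃w (yR²w ∧ zRw)) — i.e. a generalized confluence (Geach) condition.
A: ✓.
B: ✓.
C: fails — 1R0, 1R²1 but no w with 0R²w and 1Rw.
D: ✓.
Valid on: A, B, D.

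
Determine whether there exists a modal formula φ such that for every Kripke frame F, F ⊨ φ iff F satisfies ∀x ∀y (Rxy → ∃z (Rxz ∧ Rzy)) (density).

The condition is density. A defining modal formula is □□p → □p.
Suppose □□p→□p is valid. Take Rxy and set V(p)={w : xR²w}. Then □□p at x, so □p at x, so p at y, i.e. ∃z(Rxz∧Rzy).

Yes, by □□p → □p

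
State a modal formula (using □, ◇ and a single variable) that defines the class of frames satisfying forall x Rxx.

The condition is reflexivity. The T schema □p → p defines it.
Suppose □p→p is valid. At any x set V(p)={w : Rxw}. Then □p holds at x, so p holds at x, i.e. Rxx.

□p → p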